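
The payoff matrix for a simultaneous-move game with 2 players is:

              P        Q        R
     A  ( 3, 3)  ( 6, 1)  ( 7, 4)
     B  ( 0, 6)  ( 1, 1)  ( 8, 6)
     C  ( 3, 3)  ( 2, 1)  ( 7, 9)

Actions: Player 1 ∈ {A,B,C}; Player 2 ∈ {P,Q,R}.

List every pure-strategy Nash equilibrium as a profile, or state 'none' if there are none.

(A,P): not NE [P2→R gives 4>3]
(A,Q): not NE [P2→R gives 4>1]
(A,R): not NE [P1→B gives 8>7]
(B,P): not NE [P1→C gives 3>0]
(B,Q): not NE [P1→A gives 6>1; P2→R gives 6>1]
(B,R): NE
(C,P): not NE [P2→R gives 9>3]
(C,Q): not NE [P1→A gives 6>2; P2→R gives 9>1]
(C,R): not NE [P1→B gives 8>7]

Nash profiles: (B,R)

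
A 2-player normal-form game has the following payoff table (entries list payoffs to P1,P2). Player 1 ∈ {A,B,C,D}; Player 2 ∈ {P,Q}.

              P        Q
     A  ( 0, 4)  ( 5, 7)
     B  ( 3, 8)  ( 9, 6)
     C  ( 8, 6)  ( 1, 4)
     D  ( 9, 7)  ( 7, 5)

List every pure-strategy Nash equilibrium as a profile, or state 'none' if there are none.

(A,P): not NE [P1→D gives 9>0; P2→Q gives 7>4]
(A,Q): not NE [P1→B gives 9>5]
(B,P): not NE [P1→D gives 9>3]
(B,Q): not NE [P2→P gives 8>6]
(C,P): not NE [P1→D gives 9>8]
(C,Q): not NE [P1→B gives 9>1; P2→P gives 6>4]
(D,P): NE
(D,Q): not NE [P1→B gives 9>7; P2→P gives 7>5]

PSNE = {(D,P)}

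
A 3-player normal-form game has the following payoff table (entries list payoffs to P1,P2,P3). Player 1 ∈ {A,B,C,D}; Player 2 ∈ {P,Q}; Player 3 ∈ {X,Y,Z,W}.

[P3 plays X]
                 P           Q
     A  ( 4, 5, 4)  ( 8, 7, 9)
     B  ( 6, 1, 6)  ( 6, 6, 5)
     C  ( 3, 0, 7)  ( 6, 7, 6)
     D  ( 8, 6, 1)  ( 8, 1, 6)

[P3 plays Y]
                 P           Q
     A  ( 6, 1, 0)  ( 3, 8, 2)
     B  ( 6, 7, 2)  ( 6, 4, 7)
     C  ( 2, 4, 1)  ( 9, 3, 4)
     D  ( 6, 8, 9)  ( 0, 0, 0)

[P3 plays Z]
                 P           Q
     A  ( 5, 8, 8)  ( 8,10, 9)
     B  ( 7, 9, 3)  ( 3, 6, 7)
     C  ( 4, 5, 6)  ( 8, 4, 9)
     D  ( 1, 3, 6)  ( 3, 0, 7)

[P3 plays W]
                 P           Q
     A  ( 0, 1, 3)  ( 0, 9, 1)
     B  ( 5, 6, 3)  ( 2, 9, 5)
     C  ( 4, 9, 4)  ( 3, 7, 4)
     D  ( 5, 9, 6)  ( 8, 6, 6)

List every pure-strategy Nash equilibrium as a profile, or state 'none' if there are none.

Nash profiles: (A,Q,X), (A,Q,Z), (D,P,Y)

(A,P,X): not NE [P1→D gives 8>4; P2→Q gives 7>5; P3→Z gives 8>4]
(A,P,Y): not NE [P2→Q gives 8>1; P3→Z gives 8>0]
(A,P,Z): not NE [P1→B gives 7>5; P2→Q gives 10>8]
(A,P,W): not NE [P1→D gives 5>0; P2→Q gives 9>1; P3→Z gives 8>3]
(A,Q,X): NE
(A,Q,Y): not NE [P1→C gives 9>3; P3→Z gives 9>2]
(A,Q,Z): NE
(A,Q,W): not NE [P1→D gives 8>0; P3→Z gives 9>1]
(B,P,X): not NE [P1→D gives 8>6; P2→Q gives 6>1]
(B,P,Y): not NE [P3→X gives 6>2]
(B,P,Z): not NE [P3→X gives 6>3]
(B,P,W): not NE [P2→Q gives 9>6; P3→X gives 6>3]
(B,Q,X): not NE [P1→D gives 8>6; P3→Z gives 7>5]
(B,Q,Y): not NE [P1→C gives 9>6; P2→P gives 7>4]
(B,Q,Z): not NE [P1→C gives 8>3; P2→P gives 9>6]
(B,Q,W): not NE [P1→D gives 8>2; P3→Z gives 7>5]
(C,P,X): not NE [P1→D gives 8>3; P2→Q gives 7>0]
(C,P,Y): not NE [P1→D gives 6>2; P3→X gives 7>1]
(C,P,Z): not NE [P1→B gives 7>4; P3→X gives 7>6]
(C,P,W): not NE [P1→D gives 5>4; P3→X gives 7>4]
(C,Q,X): not NE [P1→D gives 8>6; P3→Z gives 9>6]
(C,Q,Y): not NE [P2→P gives 4>3; P3→Z gives 9>4]
(C,Q,Z): not NE [P2→P gives 5>4]
(C,Q,W): not NE [P1→D gives 8>3; P2→P gives 9>7; P3→Z gives 9>4]
(D,P,X): not NE [P3→Y gives 9>1]
(D,P,Y): NE
(D,P,Z): not NE [P1→B gives 7>1; P3→Y gives 9>6]
(D,P,W): not NE [P3→Y gives 9>6]
(D,Q,X): not NE [P2→P gives 6>1; P3→Z gives 7>6]
(D,Q,Y): not NE [P1→C gives 9>0; P2→P gives 8>0; P3→Z gives 7>0]
(D,Q,Z): not NE [P1→C gives 8>3; P2→P gives 3>0]
(D,Q,W): not NE [P2→P gives 9>6; P3→Z gives 7>6]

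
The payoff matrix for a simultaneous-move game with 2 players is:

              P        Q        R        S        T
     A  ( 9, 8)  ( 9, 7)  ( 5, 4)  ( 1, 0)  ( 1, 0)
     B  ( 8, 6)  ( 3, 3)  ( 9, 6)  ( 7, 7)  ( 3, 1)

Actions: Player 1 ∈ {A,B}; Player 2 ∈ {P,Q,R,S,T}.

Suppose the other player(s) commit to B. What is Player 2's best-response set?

u_2(P vs B) = 6
u_2(Q vs B) = 3
u_2(R vs B) = 6
u_2(S vs B) = 7
u_2(T vs B) = 1
max payoff 7 at {S}

BR_2 = {S}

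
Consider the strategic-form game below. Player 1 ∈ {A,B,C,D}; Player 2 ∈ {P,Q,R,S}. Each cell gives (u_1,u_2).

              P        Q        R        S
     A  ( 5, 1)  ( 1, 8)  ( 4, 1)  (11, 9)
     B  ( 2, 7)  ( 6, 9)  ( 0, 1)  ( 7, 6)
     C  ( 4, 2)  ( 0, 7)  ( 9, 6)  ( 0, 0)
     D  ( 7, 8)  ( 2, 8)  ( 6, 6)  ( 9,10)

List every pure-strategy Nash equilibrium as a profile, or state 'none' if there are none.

(A,P): not NE [P1→D gives 7>5; P2→S gives 9>1]
(A,Q): not NE [P1→B gives 6>1; P2→S gives 9>8]
(A,R): not NE [P1→C gives 9>4; P2→S gives 9>1]
(A,S): NE
(B,P): not NE [P1→D gives 7>2; P2→Q gives 9>7]
(B,Q): NE
(B,R): not NE [P1→C gives 9>0; P2→Q gives 9>1]
(B,S): not NE [P1→A gives 11>7; P2→Q gives 9>6]
(C,P): not NE [P1→D gives 7>4; P2→Q gives 7>2]
(C,Q): not NE [P1→B gives 6>0]
(C,R): not NE [P2→Q gives 7>6]
(C,S): not NE [P1→A gives 11>0; P2→Q gives 7>0]
(D,P): not NE [P2→S gives 10>8]
(D,Q): not NE [P1→B gives 6>2; P2→S gives 10>8]
(D,R): not NE [P1→C gives 9>6; P2→S gives 10>6]
(D,S): not NE [P1→A gives 11>9]

Nash profiles: (A,S), (B,Q)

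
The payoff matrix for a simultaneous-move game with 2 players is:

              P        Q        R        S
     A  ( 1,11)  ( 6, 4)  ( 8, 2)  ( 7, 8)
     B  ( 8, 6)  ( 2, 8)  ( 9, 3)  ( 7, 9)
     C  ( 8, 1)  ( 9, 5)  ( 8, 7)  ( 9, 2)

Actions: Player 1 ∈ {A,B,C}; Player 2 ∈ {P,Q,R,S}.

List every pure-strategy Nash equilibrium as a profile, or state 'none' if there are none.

No pure NE.

(A,P): not NE [P1→C gives 8>1]
(A,Q): not NE [P1→C gives 9>6; P2→P gives 11>4]
(A,R): not NE [P1→B gives 9>8; P2→P gives 11>2]
(A,S): not NE [P1→C gives 9>7; P2→P gives 11>8]
(B,P): not NE [P2→S gives 9>6]
(B,Q): not NE [P1→C gives 9>2; P2→S gives 9>8]
(B,R): not NE [P2→S gives 9>3]
(B,S): not NE [P1→C gives 9>7]
(C,P): not NE [P2→R gives 7>1]
(C,Q): not NE [P2→R gives 7>5]
(C,R): not NE [P1→B gives 9>8]
(C,S): not NE [P2→R gives 7>2]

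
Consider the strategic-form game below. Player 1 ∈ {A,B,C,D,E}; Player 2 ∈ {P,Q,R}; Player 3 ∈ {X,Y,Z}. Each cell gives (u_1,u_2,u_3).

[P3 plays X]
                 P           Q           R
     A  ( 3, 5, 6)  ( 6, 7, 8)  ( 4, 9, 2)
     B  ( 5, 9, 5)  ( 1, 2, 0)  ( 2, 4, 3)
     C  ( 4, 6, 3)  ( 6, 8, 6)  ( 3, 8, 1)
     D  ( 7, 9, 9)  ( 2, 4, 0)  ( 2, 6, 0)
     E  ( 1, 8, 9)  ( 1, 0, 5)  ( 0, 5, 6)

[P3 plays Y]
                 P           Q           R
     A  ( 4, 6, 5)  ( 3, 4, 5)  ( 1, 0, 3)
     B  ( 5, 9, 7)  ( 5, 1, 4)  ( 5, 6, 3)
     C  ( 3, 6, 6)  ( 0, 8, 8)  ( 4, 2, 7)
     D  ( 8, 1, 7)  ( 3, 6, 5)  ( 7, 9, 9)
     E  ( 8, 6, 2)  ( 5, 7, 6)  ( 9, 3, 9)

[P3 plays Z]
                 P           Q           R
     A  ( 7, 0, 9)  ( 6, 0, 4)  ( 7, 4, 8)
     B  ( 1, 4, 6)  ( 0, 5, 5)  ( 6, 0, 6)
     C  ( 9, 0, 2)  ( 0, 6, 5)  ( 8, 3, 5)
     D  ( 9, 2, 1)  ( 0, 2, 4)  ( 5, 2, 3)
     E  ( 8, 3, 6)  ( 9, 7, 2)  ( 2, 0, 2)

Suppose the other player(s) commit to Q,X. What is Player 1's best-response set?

BR_1 = {A,C}

u_1(A vs Q,X) = 6
u_1(B vs Q,X) = 1
u_1(C vs Q,X) = 6
u_1(D vs Q,X) = 2
u_1(E vs Q,X) = 1
max payoff 6 at {A,C}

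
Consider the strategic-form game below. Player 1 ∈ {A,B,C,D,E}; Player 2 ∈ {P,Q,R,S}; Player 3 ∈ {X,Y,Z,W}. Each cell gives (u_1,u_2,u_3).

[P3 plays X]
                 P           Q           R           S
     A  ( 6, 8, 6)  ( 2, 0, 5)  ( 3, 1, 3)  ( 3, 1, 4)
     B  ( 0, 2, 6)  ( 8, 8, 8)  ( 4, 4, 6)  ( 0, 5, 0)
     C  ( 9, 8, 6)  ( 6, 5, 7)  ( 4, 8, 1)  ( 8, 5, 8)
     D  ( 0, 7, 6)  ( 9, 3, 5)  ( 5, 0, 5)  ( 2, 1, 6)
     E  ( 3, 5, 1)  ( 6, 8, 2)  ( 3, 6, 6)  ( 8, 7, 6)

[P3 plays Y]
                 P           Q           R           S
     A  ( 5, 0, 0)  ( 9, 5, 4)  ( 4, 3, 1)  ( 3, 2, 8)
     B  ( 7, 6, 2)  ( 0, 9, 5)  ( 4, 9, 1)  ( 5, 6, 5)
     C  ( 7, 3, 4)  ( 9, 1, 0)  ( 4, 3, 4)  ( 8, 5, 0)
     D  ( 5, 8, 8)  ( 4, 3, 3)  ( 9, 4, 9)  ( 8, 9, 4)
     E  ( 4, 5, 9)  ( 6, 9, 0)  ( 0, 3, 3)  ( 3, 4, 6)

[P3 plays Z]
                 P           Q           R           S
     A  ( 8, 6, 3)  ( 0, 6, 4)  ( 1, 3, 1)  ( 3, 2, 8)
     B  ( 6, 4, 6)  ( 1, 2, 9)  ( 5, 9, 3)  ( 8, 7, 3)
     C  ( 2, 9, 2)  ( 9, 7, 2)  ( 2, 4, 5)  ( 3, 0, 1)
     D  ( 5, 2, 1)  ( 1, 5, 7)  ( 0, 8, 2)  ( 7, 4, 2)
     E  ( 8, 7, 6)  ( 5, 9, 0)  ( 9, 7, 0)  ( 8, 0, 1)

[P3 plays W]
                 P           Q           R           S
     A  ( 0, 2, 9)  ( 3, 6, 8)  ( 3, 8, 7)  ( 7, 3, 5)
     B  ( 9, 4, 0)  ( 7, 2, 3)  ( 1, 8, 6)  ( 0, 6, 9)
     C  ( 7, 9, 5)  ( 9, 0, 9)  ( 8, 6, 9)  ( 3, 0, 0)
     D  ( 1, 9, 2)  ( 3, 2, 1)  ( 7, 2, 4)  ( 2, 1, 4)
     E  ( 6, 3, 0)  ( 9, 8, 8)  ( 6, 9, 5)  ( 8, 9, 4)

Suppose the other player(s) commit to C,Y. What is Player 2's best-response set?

u_2(P vs C,Y) = 3
u_2(Q vs C,Y) = 1
u_2(R vs C,Y) = 3
u_2(S vs C,Y) = 5
max payoff 5 at {S}

BR_2 = {S}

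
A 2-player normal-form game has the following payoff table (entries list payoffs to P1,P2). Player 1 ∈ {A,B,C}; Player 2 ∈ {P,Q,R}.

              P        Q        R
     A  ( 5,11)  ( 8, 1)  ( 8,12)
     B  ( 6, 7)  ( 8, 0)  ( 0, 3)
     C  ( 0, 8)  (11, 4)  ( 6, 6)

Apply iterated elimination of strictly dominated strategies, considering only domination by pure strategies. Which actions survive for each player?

P2 drop Q (P beats it: A:11>1 B:7>0 C:8>4)
P1 drop C (A beats it: P:5>0 R:8>6)
P1→{A,B} P2→{P,R}

Remaining: P1:{A,B} P2:{P,R}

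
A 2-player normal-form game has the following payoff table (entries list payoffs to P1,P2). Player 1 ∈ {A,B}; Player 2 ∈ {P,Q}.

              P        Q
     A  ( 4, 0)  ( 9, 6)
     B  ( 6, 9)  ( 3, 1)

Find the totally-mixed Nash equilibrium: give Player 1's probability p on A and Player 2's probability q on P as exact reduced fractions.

P1 mixes 4/7 on A; P2 mixes 3/4 on P

P1 indiff ⇒ q·4+(1-q)·9 = q·6+(1-q)·3 ⇒ q(-2) = (1-q)(-6) ⇒ q = 3/4
P2 indiff ⇒ p·0+(1-p)·9 = p·6+(1-p)·1 ⇒ p(-6) = (1-p)(-8) ⇒ p = 4/7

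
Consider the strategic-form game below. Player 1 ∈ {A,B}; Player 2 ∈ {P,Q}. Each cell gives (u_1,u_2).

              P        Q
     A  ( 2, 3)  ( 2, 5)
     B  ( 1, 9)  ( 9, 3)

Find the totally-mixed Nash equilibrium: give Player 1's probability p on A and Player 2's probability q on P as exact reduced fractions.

(p,q) = (3/4, 7/8)

P1 indiff ⇒ q·2+(1-q)·2 = q·1+(1-q)·9 ⇒ q(1) = (1-q)(7) ⇒ q = 7/8
P2 indiff ⇒ p·3+(1-p)·9 = p·5+(1-p)·3 ⇒ p(-2) = (1-p)(-6) ⇒ p = 3/4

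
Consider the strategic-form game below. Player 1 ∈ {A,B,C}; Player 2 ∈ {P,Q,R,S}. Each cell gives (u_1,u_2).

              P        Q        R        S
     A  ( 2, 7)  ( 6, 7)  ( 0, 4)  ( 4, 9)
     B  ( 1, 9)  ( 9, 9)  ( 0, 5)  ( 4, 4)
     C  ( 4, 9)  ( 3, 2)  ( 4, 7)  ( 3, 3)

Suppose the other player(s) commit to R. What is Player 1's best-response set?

u_1(A vs R) = 0
u_1(B vs R) = 0
u_1(C vs R) = 4
max payoff 4 at {C}

P1 best: {C}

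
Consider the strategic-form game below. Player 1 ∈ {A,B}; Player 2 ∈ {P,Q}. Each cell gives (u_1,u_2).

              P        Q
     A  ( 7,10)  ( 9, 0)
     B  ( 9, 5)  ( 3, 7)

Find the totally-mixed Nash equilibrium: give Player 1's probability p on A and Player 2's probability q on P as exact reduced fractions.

P1 indiff ⇒ q·7+(1-q)·9 = q·9+(1-q)·3 ⇒ q(-2) = (1-q)(-6) ⇒ q = 3/4
P2 indiff ⇒ p·10+(1-p)·5 = p·0+(1-p)·7 ⇒ p(10) = (1-p)(2) ⇒ p = 1/6

P1 mixes 1/6 on A; P2 mixes 3/4 on P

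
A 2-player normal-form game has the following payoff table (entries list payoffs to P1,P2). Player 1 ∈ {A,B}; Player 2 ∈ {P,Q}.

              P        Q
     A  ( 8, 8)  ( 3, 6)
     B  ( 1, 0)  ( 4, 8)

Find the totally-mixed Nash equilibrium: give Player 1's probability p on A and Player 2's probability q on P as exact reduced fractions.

P1 indiff ⇒ q·8+(1-q)·3 = q·1+(1-q)·4 ⇒ q(7) = (1-q)(1) ⇒ q = 1/8
P2 indiff ⇒ p·8+(1-p)·0 = p·6+(1-p)·8 ⇒ p(2) = (1-p)(8) ⇒ p = 4/5

p=4/5, q=1/8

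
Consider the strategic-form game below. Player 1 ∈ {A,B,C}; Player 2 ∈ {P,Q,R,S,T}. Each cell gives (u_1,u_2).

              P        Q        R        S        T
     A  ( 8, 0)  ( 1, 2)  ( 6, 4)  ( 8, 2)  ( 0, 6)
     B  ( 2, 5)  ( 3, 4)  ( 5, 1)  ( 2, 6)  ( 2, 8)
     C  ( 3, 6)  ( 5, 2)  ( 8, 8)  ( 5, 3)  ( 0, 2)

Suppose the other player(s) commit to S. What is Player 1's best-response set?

argmax u_1 = {A}

u_1(A vs S) = 8
u_1(B vs S) = 2
u_1(C vs S) = 5
max payoff 8 at {A}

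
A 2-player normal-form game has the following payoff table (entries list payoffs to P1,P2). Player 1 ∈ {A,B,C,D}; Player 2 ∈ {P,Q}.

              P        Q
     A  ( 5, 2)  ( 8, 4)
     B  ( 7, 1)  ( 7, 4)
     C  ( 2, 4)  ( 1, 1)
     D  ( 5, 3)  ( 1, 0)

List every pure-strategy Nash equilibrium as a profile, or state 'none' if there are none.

(A,P): not NE [P1→B gives 7>5; P2→Q gives 4>2]
(A,Q): NE
(B,P): not NE [P2→Q gives 4>1]
(B,Q): not NE [P1→A gives 8>7]
(C,P): not NE [P1→B gives 7>2]
(C,Q): not NE [P1→A gives 8>1; P2→P gives 4>1]
(D,P): not NE [P1→B gives 7>5]
(D,Q): not NE [P1→A gives 8>1; P2→P gives 3>0]

NE set: (A,Q)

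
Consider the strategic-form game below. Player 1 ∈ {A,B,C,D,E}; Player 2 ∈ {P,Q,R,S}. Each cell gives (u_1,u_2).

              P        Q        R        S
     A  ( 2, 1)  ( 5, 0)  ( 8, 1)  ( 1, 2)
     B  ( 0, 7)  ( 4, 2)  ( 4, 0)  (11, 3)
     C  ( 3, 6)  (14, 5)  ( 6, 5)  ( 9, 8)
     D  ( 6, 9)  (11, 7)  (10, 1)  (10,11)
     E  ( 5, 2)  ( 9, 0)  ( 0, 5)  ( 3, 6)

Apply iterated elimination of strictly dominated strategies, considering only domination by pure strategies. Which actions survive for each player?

P1 drop A (D beats it: P:6>2 Q:11>5 R:10>8 S:10>1)
P1 drop E (D beats it: P:6>5 Q:11>9 R:10>0 S:10>3)
P2 drop Q (P beats it: B:7>2 C:6>5 D:9>7)
P1 drop C (D beats it: P:6>3 R:10>6 S:10>9)
P2 drop R (P beats it: B:7>0 D:9>1)
P1→{B,D} P2→{P,S}

IESDS → P1:{B,D} P2:{P,S}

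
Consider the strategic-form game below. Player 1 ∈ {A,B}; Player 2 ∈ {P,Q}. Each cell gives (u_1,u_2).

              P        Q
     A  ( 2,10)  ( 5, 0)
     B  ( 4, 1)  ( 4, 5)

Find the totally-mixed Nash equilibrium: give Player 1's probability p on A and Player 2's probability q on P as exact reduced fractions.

P1 mixes 2/7 on A; P2 mixes 1/3 on P

P1 indiff ⇒ q·2+(1-q)·5 = q·4+(1-q)·4 ⇒ q(-2) = (1-q)(-1) ⇒ q = 1/3
P2 indiff ⇒ p·10+(1-p)·1 = p·0+(1-p)·5 ⇒ p(10) = (1-p)(4) ⇒ p = 2/7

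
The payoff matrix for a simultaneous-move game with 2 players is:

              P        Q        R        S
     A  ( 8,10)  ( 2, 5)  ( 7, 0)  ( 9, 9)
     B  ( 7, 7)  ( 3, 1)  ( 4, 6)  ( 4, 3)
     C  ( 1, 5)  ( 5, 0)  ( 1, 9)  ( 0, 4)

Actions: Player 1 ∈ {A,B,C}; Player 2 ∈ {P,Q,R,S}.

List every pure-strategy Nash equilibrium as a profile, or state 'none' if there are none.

NE set: (A,P)

(A,P): NE
(A,Q): not NE [P1→C gives 5>2; P2→P gives 10>5]
(A,R): not NE [P2→P gives 10>0]
(A,S): not NE [P2→P gives 10>9]
(B,P): not NE [P1→A gives 8>7]
(B,Q): not NE [P1→C gives 5>3; P2→P gives 7>1]
(B,R): not NE [P1→A gives 7>4; P2→P gives 7>6]
(B,S): not NE [P1→A gives 9>4; P2→P gives 7>3]
(C,P): not NE [P1→A gives 8>1; P2→R gives 9>5]
(C,Q): not NE [P2→R gives 9>0]
(C,R): not NE [P1→A gives 7>1]
(C,S): not NE [P1→A gives 9>0; P2→R gives 9>4]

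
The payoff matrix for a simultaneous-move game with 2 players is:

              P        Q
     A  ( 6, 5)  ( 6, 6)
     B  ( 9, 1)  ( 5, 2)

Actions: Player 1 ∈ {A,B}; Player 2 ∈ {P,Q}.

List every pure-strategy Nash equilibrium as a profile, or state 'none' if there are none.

(A,P): not NE [P1→B gives 9>6; P2→Q gives 6>5]
(A,Q): NE
(B,P): not NE [P2→Q gives 2>1]
(B,Q): not NE [P1→A gives 6>5]

NE set: (A,Q)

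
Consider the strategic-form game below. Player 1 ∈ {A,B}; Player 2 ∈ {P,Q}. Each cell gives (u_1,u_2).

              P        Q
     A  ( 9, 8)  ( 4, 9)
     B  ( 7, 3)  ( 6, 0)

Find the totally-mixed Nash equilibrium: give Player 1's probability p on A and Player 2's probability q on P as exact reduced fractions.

p=3/4, q=1/2

P1 indiff ⇒ q·9+(1-q)·4 = q·7+(1-q)·6 ⇒ q(2) = (1-q)(2) ⇒ q = 1/2
P2 indiff ⇒ p·8+(1-p)·3 = p·9+(1-p)·0 ⇒ p(-1) = (1-p)(-3) ⇒ p = 3/4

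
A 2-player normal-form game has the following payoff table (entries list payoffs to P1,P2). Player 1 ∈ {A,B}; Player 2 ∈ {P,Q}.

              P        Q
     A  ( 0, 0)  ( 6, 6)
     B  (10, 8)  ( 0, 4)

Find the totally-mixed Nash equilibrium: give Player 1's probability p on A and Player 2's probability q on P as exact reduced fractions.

P1 indiff ⇒ q·0+(1-q)·6 = q·10+(1-q)·0 ⇒ q(-10) = (1-q)(-6) ⇒ q = 3/8
P2 indiff ⇒ p·0+(1-p)·8 = p·6+(1-p)·4 ⇒ p(-6) = (1-p)(-4) ⇒ p = 2/5

p=2/5, q=3/8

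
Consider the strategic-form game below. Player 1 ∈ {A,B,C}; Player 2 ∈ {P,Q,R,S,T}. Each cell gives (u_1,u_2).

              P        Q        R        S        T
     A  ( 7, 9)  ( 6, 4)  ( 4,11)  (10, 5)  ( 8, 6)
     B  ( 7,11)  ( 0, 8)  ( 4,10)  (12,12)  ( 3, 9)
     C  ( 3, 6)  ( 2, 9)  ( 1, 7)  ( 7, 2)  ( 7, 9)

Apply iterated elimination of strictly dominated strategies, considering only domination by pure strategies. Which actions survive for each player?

IESDS → P1:{A,B} P2:{P,R,S}

P1 drop C (A beats it: P:7>3 Q:6>2 R:4>1 S:10>7 T:8>7)
P2 drop Q (P beats it: A:9>4 B:11>8)
P2 drop T (P beats it: A:9>6 B:11>9)
P1→{A,B} P2→{P,R,S}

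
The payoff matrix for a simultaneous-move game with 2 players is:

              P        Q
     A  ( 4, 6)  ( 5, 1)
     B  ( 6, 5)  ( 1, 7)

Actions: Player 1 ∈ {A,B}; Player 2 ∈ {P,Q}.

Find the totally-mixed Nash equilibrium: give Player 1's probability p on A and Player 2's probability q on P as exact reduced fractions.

P1 indiff ⇒ q·4+(1-q)·5 = q·6+(1-q)·1 ⇒ q(-2) = (1-q)(-4) ⇒ q = 2/3
P2 indiff ⇒ p·6+(1-p)·5 = p·1+(1-p)·7 ⇒ p(5) = (1-p)(2) ⇒ p = 2/7

p=2/7, q=2/3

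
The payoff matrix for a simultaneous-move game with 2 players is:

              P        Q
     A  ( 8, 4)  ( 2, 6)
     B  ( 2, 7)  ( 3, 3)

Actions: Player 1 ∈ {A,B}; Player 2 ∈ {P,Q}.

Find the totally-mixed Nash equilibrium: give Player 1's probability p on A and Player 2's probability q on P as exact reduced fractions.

p=2/3, q=1/7

P1 indiff ⇒ q·8+(1-q)·2 = q·2+(1-q)·3 ⇒ q(6) = (1-q)(1) ⇒ q = 1/7
P2 indiff ⇒ p·4+(1-p)·7 = p·6+(1-p)·3 ⇒ p(-2) = (1-p)(-4) ⇒ p = 2/3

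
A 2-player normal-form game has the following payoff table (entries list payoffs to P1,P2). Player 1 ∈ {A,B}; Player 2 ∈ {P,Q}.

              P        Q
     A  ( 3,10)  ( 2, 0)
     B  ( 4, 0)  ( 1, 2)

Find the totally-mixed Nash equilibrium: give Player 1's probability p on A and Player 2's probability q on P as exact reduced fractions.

P1 mixes 1/6 on A; P2 mixes 1/2 on P

P1 indiff ⇒ q·3+(1-q)·2 = q·4+(1-q)·1 ⇒ q(-1) = (1-q)(-1) ⇒ q = 1/2
P2 indiff ⇒ p·10+(1-p)·0 = p·0+(1-p)·2 ⇒ p(10) = (1-p)(2) ⇒ p = 1/6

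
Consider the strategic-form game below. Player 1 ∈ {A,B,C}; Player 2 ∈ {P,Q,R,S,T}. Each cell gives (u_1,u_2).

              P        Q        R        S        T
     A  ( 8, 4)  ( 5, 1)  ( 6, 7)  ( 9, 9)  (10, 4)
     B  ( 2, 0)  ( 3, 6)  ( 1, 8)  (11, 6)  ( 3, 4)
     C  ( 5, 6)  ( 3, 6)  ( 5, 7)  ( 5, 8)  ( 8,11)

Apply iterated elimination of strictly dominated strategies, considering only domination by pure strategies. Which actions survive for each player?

Survivors P1:{A,B} P2:{R,S}

P1 drop C (A beats it: P:8>5 Q:5>3 R:6>5 S:9>5 T:10>8)
P2 drop P (R beats it: A:7>4 B:8>0)
P2 drop Q (R beats it: A:7>1 B:8>6)
P2 drop T (R beats it: A:7>4 B:8>4)
P1→{A,B} P2→{R,S}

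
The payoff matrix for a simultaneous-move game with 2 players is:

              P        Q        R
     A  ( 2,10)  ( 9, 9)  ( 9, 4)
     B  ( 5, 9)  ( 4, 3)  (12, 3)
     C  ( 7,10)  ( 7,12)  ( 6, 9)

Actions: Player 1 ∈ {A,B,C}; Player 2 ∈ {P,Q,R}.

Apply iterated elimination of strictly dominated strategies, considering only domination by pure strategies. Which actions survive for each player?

Survivors P1:{A,C} P2:{P,Q}

P2 drop R (P beats it: A:10>4 B:9>3 C:10>9)
P1 drop B (C beats it: P:7>5 Q:7>4)
P1→{A,C} P2→{P,Q}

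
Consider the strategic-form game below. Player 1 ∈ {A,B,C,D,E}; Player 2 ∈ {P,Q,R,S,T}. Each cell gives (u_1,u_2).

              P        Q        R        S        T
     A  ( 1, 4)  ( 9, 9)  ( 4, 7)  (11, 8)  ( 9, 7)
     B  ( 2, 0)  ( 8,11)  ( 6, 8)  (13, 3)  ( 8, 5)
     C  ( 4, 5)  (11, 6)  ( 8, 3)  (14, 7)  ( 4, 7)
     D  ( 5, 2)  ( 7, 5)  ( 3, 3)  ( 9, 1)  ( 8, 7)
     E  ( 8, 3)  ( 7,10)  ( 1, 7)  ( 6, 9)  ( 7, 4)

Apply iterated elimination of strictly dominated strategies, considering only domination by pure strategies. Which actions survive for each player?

IESDS → P1:{A,B,C} P2:{Q,S,T}

P2 drop P (Q beats it: A:9>4 B:11>0 C:6>5 D:5>2 E:10>3)
P1 drop D (A beats it: Q:9>7 R:4>3 S:11>9 T:9>8)
P1 drop E (A beats it: Q:9>7 R:4>1 S:11>6 T:9>7)
P2 drop R (Q beats it: A:9>7 B:11>8 C:6>3)
P1→{A,B,C} P2→{Q,S,T}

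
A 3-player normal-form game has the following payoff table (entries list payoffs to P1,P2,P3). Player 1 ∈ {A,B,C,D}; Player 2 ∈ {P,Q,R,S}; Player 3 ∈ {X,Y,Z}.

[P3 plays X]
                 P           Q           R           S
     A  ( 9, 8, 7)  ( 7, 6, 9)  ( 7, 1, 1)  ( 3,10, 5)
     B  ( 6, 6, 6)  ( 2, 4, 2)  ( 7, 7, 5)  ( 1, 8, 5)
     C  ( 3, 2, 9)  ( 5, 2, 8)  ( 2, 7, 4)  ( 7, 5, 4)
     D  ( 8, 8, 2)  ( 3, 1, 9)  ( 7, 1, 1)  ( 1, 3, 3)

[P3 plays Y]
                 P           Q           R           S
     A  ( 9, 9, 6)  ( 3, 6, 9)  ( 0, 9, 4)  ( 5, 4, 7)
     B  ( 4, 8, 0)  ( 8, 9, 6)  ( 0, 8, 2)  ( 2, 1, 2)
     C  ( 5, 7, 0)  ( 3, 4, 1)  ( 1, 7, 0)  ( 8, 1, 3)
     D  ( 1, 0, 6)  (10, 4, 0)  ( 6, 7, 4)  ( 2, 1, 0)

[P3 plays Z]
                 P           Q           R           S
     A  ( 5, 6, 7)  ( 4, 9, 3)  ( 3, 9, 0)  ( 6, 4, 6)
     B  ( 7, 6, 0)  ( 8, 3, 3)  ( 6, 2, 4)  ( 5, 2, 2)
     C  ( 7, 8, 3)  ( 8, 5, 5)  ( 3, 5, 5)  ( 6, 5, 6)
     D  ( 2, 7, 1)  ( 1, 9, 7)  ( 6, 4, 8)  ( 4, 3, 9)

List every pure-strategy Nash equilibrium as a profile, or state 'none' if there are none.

(A,P,X): not NE [P2→S gives 10>8]
(A,P,Y): not NE [P3→Z gives 7>6]
(A,P,Z): not NE [P1→C gives 7>5; P2→R gives 9>6]
(A,Q,X): not NE [P2→S gives 10>6]
(A,Q,Y): not NE [P1→D gives 10>3; P2→R gives 9>6]
(A,Q,Z): not NE [P1→C gives 8>4; P3→Y gives 9>3]
(A,R,X): not NE [P2→S gives 10>1; P3→Y gives 4>1]
(A,R,Y): not NE [P1→D gives 6>0]
(A,R,Z): not NE [P1→D gives 6>3; P3→Y gives 4>0]
(A,S,X): not NE [P1→C gives 7>3; P3→Y gives 7>5]
(A,S,Y): not NE [P1→C gives 8>5; P2→R gives 9>4]
(A,S,Z): not NE [P2→R gives 9>4; P3→Y gives 7>6]
(B,P,X): not NE [P1→A gives 9>6; P2→S gives 8>6]
(B,P,Y): not NE [P1→A gives 9>4; P2→Q gives 9>8; P3→X gives 6>0]
(B,P,Z): not NE [P3→X gives 6>0]
(B,Q,X): not NE [P1→A gives 7>2; P2→S gives 8>4; P3→Y gives 6>2]
(B,Q,Y): not NE [P1→D gives 10>8]
(B,Q,Z): not NE [P2→P gives 6>3; P3→Y gives 6>3]
(B,R,X): not NE [P2→S gives 8>7]
(B,R,Y): not NE [P1→D gives 6>0; P2→Q gives 9>8; P3→X gives 5>2]
(B,R,Z): not NE [P2→P gives 6>2; P3→X gives 5>4]
(B,S,X): not NE [P1→C gives 7>1]
(B,S,Y): not NE [P1→C gives 8>2; P2→Q gives 9>1; P3→X gives 5>2]
(B,S,Z): not NE [P1→C gives 6>5; P2→P gives 6>2; P3→X gives 5>2]
(C,P,X): not NE [P1→A gives 9>3; P2→R gives 7>2]
(C,P,Y): not NE [P1→A gives 9>5; P3→X gives 9>0]
(C,P,Z): not NE [P3→X gives 9>3]
(C,Q,X): not NE [P1→A gives 7>5; P2→R gives 7>2]
(C,Q,Y): not NE [P1→D gives 10>3; P2→R gives 7>4; P3→X gives 8>1]
(C,Q,Z): not NE [P2→P gives 8>5; P3→X gives 8>5]
(C,R,X): not NE [P1→D gives 7>2; P3→Z gives 5>4]
(C,R,Y): not NE [P1→D gives 6>1; P3→Z gives 5>0]
(C,R,Z): not NE [P1→D gives 6>3; P2→P gives 8>5]
(C,S,X): not NE [P2→R gives 7>5; P3→Z gives 6>4]
(C,S,Y): not NE [P2→R gives 7>1; P3→Z gives 6>3]
(C,S,Z): not NE [P2→P gives 8>5]
(D,P,X): not NE [P1→A gives 9>8; P3→Y gives 6>2]
(D,P,Y): not NE [P1→A gives 9>1; P2→R gives 7>0]
(D,P,Z): not NE [P1→C gives 7>2; P2→Q gives 9>7; P3→Y gives 6>1]
(D,Q,X): not NE [P1→A gives 7>3; P2→P gives 8>1]
(D,Q,Y): not NE [P2→R gives 7>4; P3→X gives 9>0]
(D,Q,Z): not NE [P1→C gives 8>1; P3→X gives 9>7]
(D,R,X): not NE [P2→P gives 8>1; P3→Z gives 8>1]
(D,R,Y): not NE [P3→Z gives 8>4]
(D,R,Z): not NE [P2→Q gives 9>4]
(D,S,X): not NE [P1→C gives 7>1; P2→P gives 8>3; P3→Z gives 9>3]
(D,S,Y): not NE [P1→C gives 8>2; P2→R gives 7>1; P3→Z gives 9>0]
(D,S,Z): not NE [P1→C gives 6>4; P2→Q gives 9>3]

PSNE: ∅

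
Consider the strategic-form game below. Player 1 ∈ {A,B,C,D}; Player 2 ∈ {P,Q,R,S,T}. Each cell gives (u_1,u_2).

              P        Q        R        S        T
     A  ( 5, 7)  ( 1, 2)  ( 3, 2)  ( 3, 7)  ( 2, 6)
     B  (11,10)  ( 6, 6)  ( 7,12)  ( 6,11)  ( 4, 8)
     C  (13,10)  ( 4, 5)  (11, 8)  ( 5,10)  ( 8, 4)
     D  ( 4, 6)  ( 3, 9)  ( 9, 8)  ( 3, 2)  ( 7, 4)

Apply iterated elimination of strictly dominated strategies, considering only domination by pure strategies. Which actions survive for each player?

P1 drop A (B beats it: P:11>5 Q:6>1 R:7>3 S:6>3 T:4>2)
P1 drop D (C beats it: P:13>4 Q:4>3 R:11>9 S:5>3 T:8>7)
P2 drop Q (P beats it: B:10>6 C:10>5)
P2 drop T (P beats it: B:10>8 C:10>4)
P1→{B,C} P2→{P,R,S}

Remaining: P1:{B,C} P2:{P,R,S}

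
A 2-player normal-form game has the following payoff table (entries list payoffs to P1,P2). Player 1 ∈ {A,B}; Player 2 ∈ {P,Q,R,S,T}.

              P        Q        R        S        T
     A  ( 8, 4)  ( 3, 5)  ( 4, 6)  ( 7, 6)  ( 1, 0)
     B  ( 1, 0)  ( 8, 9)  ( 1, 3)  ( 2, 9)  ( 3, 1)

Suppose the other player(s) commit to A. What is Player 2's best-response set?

argmax u_2 = {R,S}

u_2(P vs A) = 4
u_2(Q vs A) = 5
u_2(R vs A) = 6
u_2(S vs A) = 6
u_2(T vs A) = 0
max payoff 6 at {R,S}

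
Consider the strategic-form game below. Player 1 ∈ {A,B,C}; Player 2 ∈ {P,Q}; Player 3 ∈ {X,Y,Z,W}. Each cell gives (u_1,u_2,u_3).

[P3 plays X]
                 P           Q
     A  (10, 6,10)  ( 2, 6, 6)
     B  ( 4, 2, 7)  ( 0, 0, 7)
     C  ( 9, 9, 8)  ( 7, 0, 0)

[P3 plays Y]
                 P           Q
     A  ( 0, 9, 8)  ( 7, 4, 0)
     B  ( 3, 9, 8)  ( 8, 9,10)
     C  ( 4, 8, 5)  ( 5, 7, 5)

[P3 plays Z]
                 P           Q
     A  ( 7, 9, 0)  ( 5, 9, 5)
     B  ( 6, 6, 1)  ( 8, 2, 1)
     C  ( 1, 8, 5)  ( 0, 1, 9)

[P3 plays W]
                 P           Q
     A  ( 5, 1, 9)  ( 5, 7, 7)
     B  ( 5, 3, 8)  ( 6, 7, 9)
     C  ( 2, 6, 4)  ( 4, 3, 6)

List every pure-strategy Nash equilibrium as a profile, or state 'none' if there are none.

(A,P,X): NE
(A,P,Y): not NE [P1→C gives 4>0; P3→X gives 10>8]
(A,P,Z): not NE [P3→X gives 10>0]
(A,P,W): not NE [P2→Q gives 7>1; P3→X gives 10>9]
(A,Q,X): not NE [P1→C gives 7>2; P3→W gives 7>6]
(A,Q,Y): not NE [P1→B gives 8>7; P2→P gives 9>4; P3→W gives 7>0]
(A,Q,Z): not NE [P1→B gives 8>5; P3→W gives 7>5]
(A,Q,W): not NE [P1→B gives 6>5]
(B,P,X): not NE [P1→A gives 10>4; P3→W gives 8>7]
(B,P,Y): not NE [P1→C gives 4>3]
(B,P,Z): not NE [P1→A gives 7>6; P3→W gives 8>1]
(B,P,W): not NE [P2→Q gives 7>3]
(B,Q,X): not NE [P1→C gives 7>0; P2→P gives 2>0; P3→Y gives 10>7]
(B,Q,Y): NE
(B,Q,Z): not NE [P2→P gives 6>2; P3→Y gives 10>1]
(B,Q,W): not NE [P3→Y gives 10>9]
(C,P,X): not NE [P1→A gives 10>9]
(C,P,Y): not NE [P3→X gives 8>5]
(C,P,Z): not NE [P1→A gives 7>1; P3→X gives 8>5]
(C,P,W): not NE [P1→B gives 5>2; P3→X gives 8>4]
(C,Q,X): not NE [P2→P gives 9>0; P3→Z gives 9>0]
(C,Q,Y): not NE [P1→B gives 8>5; P2→P gives 8>7; P3→Z gives 9>5]
(C,Q,Z): not NE [P1→B gives 8>0; P2→P gives 8>1]
(C,Q,W): not NE [P1→B gives 6>4; P2→P gives 6>3; P3→Z gives 9>6]

NE set: (A,P,X), (B,Q,Y)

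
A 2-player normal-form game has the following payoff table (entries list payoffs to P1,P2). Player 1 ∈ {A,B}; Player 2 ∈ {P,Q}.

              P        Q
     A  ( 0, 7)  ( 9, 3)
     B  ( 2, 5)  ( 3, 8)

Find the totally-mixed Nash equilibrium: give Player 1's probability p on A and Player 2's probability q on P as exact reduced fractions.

(p,q) = (3/7, 3/4)

P1 indiff ⇒ q·0+(1-q)·9 = q·2+(1-q)·3 ⇒ q(-2) = (1-q)(-6) ⇒ q = 3/4
P2 indiff ⇒ p·7+(1-p)·5 = p·3+(1-p)·8 ⇒ p(4) = (1-p)(3) ⇒ p = 3/7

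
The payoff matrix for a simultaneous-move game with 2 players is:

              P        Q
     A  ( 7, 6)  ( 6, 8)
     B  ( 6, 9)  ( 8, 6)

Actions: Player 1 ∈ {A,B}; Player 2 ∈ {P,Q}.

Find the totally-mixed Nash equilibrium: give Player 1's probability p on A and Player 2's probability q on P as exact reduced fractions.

p=3/5, q=2/3

P1 indiff ⇒ q·7+(1-q)·6 = q·6+(1-q)·8 ⇒ q(1) = (1-q)(2) ⇒ q = 2/3
P2 indiff ⇒ p·6+(1-p)·9 = p·8+(1-p)·6 ⇒ p(-2) = (1-p)(-3) ⇒ p = 3/5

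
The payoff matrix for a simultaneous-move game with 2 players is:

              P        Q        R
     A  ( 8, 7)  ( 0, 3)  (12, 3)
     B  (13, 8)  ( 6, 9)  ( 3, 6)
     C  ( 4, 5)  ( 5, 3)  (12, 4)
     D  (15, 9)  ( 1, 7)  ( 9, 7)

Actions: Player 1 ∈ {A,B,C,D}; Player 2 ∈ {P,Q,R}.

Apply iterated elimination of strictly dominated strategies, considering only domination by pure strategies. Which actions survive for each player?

P2 drop R (P beats it: A:7>3 B:8>6 C:5>4 D:9>7)
P1 drop A (B beats it: P:13>8 Q:6>0)
P1 drop C (B beats it: P:13>4 Q:6>5)
P1→{B,D} P2→{P,Q}

Remaining: P1:{B,D} P2:{P,Q}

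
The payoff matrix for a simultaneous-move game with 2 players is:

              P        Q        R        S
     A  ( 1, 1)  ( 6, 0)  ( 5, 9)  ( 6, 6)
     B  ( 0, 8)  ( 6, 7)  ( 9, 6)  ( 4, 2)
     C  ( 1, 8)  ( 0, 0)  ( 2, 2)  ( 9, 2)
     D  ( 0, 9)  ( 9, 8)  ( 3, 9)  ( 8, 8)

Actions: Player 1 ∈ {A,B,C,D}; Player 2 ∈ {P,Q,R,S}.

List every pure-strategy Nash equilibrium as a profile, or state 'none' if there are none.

(A,P): not NE [P2→R gives 9>1]
(A,Q): not NE [P1→D gives 9>6; P2→R gives 9>0]
(A,R): not NE [P1→B gives 9>5]
(A,S): not NE [P1→C gives 9>6; P2→R gives 9>6]
(B,P): not NE [P1→C gives 1>0]
(B,Q): not NE [P1→D gives 9>6; P2→P gives 8>7]
(B,R): not NE [P2→P gives 8>6]
(B,S): not NE [P1→C gives 9>4; P2→P gives 8>2]
(C,P): NE
(C,Q): not NE [P1→D gives 9>0; P2→P gives 8>0]
(C,R): not NE [P1→B gives 9>2; P2→P gives 8>2]
(C,S): not NE [P2→P gives 8>2]
(D,P): not NE [P1→C gives 1>0]
(D,Q): not NE [P2→R gives 9>8]
(D,R): not NE [P1→B gives 9>3]
(D,S): not NE [P1→C gives 9>8; P2→R gives 9>8]

NE set: (C,P)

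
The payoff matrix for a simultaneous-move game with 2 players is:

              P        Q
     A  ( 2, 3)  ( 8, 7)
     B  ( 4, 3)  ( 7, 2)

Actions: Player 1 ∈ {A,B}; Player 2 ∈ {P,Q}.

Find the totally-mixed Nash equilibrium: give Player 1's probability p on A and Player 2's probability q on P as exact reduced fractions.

P1 indiff ⇒ q·2+(1-q)·8 = q·4+(1-q)·7 ⇒ q(-2) = (1-q)(-1) ⇒ q = 1/3
P2 indiff ⇒ p·3+(1-p)·3 = p·7+(1-p)·2 ⇒ p(-4) = (1-p)(-1) ⇒ p = 1/5

(p,q) = (1/5, 1/3)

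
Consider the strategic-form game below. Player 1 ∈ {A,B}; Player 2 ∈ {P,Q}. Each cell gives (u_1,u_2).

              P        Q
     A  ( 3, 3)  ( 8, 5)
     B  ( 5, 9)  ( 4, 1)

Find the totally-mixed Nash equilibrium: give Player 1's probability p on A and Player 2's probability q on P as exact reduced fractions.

P1 mixes 4/5 on A; P2 mixes 2/3 on P

P1 indiff ⇒ q·3+(1-q)·8 = q·5+(1-q)·4 ⇒ q(-2) = (1-q)(-4) ⇒ q = 2/3
P2 indiff ⇒ p·3+(1-p)·9 = p·5+(1-p)·1 ⇒ p(-2) = (1-p)(-8) ⇒ p = 4/5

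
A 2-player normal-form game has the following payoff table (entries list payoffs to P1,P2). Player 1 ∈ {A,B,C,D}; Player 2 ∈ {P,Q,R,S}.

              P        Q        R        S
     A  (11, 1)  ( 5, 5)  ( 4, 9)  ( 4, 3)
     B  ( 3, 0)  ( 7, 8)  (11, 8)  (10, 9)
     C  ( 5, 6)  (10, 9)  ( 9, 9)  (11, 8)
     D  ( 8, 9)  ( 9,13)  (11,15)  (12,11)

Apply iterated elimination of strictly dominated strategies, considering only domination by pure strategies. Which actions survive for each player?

P2 drop P (Q beats it: A:5>1 B:8>0 C:9>6 D:13>9)
P1 drop A (B beats it: Q:7>5 R:11>4 S:10>4)
P1→{B,C,D} P2→{Q,R,S}

Survivors P1:{B,C,D} P2:{Q,R,S}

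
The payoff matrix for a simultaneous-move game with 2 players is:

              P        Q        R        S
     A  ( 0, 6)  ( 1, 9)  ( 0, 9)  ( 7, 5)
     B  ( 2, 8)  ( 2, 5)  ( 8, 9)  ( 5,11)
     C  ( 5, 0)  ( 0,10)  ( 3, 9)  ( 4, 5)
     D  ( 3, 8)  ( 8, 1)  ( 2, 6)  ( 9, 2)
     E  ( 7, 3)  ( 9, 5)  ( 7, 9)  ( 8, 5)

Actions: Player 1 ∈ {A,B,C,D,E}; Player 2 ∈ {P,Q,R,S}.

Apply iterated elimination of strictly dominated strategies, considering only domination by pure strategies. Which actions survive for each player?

Survivors P1:{B,D,E} P2:{P,R,S}

P1 drop A (D beats it: P:3>0 Q:8>1 R:2>0 S:9>7)
P1 drop C (E beats it: P:7>5 Q:9>0 R:7>3 S:8>4)
P2 drop Q (R beats it: B:9>5 D:6>1 E:9>5)
P1→{B,D,E} P2→{P,R,S}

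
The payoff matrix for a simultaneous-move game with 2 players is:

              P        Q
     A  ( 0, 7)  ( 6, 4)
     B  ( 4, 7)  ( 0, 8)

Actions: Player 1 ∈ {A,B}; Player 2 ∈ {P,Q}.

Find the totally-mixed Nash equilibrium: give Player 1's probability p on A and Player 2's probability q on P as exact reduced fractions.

P1 mixes 1/4 on A; P2 mixes 3/5 on P

P1 indiff ⇒ q·0+(1-q)·6 = q·4+(1-q)·0 ⇒ q(-4) = (1-q)(-6) ⇒ q = 3/5
P2 indiff ⇒ p·7+(1-p)·7 = p·4+(1-p)·8 ⇒ p(3) = (1-p)(1) ⇒ p = 1/4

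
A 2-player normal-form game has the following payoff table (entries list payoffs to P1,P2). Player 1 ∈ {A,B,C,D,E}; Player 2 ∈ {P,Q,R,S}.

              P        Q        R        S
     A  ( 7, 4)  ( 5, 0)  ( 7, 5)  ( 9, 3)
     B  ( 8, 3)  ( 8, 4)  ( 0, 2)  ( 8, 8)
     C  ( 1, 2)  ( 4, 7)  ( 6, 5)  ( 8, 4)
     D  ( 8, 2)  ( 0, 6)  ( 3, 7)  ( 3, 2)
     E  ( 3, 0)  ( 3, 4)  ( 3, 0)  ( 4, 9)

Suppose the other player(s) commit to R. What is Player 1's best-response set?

argmax u_1 = {A}

u_1(A vs R) = 7
u_1(B vs R) = 0
u_1(C vs R) = 6
u_1(D vs R) = 3
u_1(E vs R) = 3
max payoff 7 at {A}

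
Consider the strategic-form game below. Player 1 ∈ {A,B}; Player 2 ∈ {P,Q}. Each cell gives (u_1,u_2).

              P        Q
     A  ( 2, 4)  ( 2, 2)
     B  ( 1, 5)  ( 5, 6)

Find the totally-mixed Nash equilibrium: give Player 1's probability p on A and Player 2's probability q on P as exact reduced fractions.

P1 indiff ⇒ q·2+(1-q)·2 = q·1+(1-q)·5 ⇒ q(1) = (1-q)(3) ⇒ q = 3/4
P2 indiff ⇒ p·4+(1-p)·5 = p·2+(1-p)·6 ⇒ p(2) = (1-p)(1) ⇒ p = 1/3

p=1/3, q=3/4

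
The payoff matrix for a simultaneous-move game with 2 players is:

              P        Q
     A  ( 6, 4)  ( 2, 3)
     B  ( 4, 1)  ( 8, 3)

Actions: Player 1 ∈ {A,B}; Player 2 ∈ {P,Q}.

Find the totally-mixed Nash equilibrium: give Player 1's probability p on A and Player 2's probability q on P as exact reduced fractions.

P1 indiff ⇒ q·6+(1-q)·2 = q·4+(1-q)·8 ⇒ q(2) = (1-q)(6) ⇒ q = 3/4
P2 indiff ⇒ p·4+(1-p)·1 = p·3+(1-p)·3 ⇒ p(1) = (1-p)(2) ⇒ p = 2/3

p=2/3, q=3/4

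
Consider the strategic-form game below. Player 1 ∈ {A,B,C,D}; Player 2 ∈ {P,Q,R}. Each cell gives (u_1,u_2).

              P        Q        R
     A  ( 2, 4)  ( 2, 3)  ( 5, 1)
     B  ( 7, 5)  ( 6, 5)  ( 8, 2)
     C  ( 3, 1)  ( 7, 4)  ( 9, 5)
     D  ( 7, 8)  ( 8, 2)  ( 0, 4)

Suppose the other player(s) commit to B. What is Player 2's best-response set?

u_2(P vs B) = 5
u_2(Q vs B) = 5
u_2(R vs B) = 2
max payoff 5 at {P,Q}

BR_2 = {P,Q}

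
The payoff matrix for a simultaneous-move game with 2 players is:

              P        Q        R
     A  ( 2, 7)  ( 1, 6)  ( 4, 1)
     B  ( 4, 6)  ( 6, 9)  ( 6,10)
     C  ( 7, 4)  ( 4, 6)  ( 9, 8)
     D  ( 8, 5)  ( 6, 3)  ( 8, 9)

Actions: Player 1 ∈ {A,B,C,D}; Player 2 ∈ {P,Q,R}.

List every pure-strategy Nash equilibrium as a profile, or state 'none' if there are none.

Nash profiles: (C,R)

(A,P): not NE [P1→D gives 8>2]
(A,Q): not NE [P1→D gives 6>1; P2→P gives 7>6]
(A,R): not NE [P1→C gives 9>4; P2→P gives 7>1]
(B,P): not NE [P1→D gives 8>4; P2→R gives 10>6]
(B,Q): not NE [P2→R gives 10>9]
(B,R): not NE [P1→C gives 9>6]
(C,P): not NE [P1→D gives 8>7; P2→R gives 8>4]
(C,Q): not NE [P1→D gives 6>4; P2→R gives 8>6]
(C,R): NE
(D,P): not NE [P2→R gives 9>5]
(D,Q): not NE [P2→R gives 9>3]
(D,R): not NE [P1→C gives 9>8]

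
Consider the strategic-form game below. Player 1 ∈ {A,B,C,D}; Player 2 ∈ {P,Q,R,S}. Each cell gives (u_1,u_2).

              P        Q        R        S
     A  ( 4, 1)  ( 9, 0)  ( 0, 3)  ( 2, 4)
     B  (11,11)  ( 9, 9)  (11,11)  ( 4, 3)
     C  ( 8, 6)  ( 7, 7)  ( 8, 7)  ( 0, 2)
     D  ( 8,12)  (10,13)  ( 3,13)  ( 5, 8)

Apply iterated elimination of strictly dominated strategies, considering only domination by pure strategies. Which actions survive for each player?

Survivors P1:{B,D} P2:{P,Q,R}

P1 drop A (D beats it: P:8>4 Q:10>9 R:3>0 S:5>2)
P1 drop C (B beats it: P:11>8 Q:9>7 R:11>8 S:4>0)
P2 drop S (P beats it: B:11>3 D:12>8)
P1→{B,D} P2→{P,Q,R}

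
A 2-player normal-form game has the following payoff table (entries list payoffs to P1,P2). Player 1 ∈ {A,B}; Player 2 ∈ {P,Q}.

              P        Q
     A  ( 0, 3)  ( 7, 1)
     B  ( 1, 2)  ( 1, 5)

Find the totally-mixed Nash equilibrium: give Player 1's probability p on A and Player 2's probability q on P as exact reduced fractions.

p=3/5, q=6/7

P1 indiff ⇒ q·0+(1-q)·7 = q·1+(1-q)·1 ⇒ q(-1) = (1-q)(-6) ⇒ q = 6/7
P2 indiff ⇒ p·3+(1-p)·2 = p·1+(1-p)·5 ⇒ p(2) = (1-p)(3) ⇒ p = 3/5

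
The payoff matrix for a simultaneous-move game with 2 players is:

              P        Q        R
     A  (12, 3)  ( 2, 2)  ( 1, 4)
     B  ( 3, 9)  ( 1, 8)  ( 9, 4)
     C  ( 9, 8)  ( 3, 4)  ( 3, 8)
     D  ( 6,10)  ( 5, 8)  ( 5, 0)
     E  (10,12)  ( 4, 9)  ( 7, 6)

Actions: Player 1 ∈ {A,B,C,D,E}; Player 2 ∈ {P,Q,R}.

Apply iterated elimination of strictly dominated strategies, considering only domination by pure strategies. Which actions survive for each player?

P1 drop C (E beats it: P:10>9 Q:4>3 R:7>3)
P2 drop Q (P beats it: A:3>2 B:9>8 D:10>8 E:12>9)
P1 drop D (E beats it: P:10>6 R:7>5)
P1→{A,B,E} P2→{P,R}

Survivors P1:{A,B,E} P2:{P,R}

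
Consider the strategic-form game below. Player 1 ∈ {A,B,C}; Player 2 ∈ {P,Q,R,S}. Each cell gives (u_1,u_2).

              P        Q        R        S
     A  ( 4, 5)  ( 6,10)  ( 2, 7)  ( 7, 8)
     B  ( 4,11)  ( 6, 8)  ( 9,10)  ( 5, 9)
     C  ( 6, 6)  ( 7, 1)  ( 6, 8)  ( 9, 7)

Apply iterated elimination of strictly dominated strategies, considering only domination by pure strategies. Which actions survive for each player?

Survivors P1:{B,C} P2:{P,R}

P1 drop A (C beats it: P:6>4 Q:7>6 R:6>2 S:9>7)
P2 drop Q (P beats it: B:11>8 C:6>1)
P2 drop S (R beats it: B:10>9 C:8>7)
P1→{B,C} P2→{P,R}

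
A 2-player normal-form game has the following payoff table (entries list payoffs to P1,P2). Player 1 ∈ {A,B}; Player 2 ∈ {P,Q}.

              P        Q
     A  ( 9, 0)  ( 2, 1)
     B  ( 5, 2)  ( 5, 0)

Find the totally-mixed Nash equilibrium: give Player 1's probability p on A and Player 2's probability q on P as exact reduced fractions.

P1 mixes 2/3 on A; P2 mixes 3/7 on P

P1 indiff ⇒ q·9+(1-q)·2 = q·5+(1-q)·5 ⇒ q(4) = (1-q)(3) ⇒ q = 3/7
P2 indiff ⇒ p·0+(1-p)·2 = p·1+(1-p)·0 ⇒ p(-1) = (1-p)(-2) ⇒ p = 2/3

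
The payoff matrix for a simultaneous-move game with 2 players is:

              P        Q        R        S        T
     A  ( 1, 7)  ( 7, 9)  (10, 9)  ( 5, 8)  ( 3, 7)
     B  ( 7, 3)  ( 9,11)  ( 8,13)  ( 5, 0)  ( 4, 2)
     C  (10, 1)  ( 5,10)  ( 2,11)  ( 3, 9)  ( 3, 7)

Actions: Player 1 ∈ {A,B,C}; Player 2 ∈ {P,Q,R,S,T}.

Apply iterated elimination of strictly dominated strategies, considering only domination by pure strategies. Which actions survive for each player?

P2 drop P (Q beats it: A:9>7 B:11>3 C:10>1)
P1 drop C (B beats it: Q:9>5 R:8>2 S:5>3 T:4>3)
P2 drop S (Q beats it: A:9>8 B:11>0)
P2 drop T (Q beats it: A:9>7 B:11>2)
P1→{A,B} P2→{Q,R}

Remaining: P1:{A,B} P2:{Q,R}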